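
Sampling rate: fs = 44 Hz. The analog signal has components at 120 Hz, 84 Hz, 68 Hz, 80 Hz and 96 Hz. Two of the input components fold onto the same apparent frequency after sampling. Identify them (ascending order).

fs/2 = 22 Hz.
120 Hz mod fs = 32 Hz.
32 Hz > fs/2 = 22 Hz, folds to fs − 32 Hz = 12 Hz.
84 Hz mod fs = 40 Hz.
40 Hz > fs/2 = 22 Hz, folds to fs − 40 Hz = 4 Hz.
68 Hz mod fs = 24 Hz.
24 Hz > fs/2 = 22 Hz, folds to fs − 24 Hz = 20 Hz.
80 Hz mod fs = 36 Hz.
36 Hz > fs/2 = 22 Hz, folds to fs − 36 Hz = 8 Hz.
96 Hz mod fs = 8 Hz.
8 Hz ≤ fs/2 = 22 Hz, appears at 8 Hz.
80 Hz and 96 Hz both map to 8 Hz.

80 Hz, 96 Hz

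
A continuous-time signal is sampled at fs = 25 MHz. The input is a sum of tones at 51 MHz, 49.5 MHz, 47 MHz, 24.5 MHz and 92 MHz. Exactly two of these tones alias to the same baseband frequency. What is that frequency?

0.5 MHz

fs/2 = 12.5 MHz.
51 MHz mod fs = 1 MHz.
1 MHz ≤ fs/2 = 12.5 MHz, appears at 1 MHz.
49.5 MHz mod fs = 24.5 MHz.
24.5 MHz > fs/2 = 12.5 MHz, folds to fs − 24.5 MHz = 0.5 MHz.
47 MHz mod fs = 22 MHz.
22 MHz > fs/2 = 12.5 MHz, folds to fs − 22 MHz = 3 MHz.
24.5 MHz > fs/2 = 12.5 MHz, folds to fs − 24.5 MHz = 0.5 MHz.
92 MHz mod fs = 17 MHz.
17 MHz > fs/2 = 12.5 MHz, folds to fs − 17 MHz = 8 MHz.
24.5 MHz and 49.5 MHz both map to 0.5 MHz.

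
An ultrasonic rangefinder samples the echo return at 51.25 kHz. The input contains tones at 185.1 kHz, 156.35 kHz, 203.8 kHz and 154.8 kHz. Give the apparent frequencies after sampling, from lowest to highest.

fs/2 = 25.625 kHz.
185.1 kHz mod fs = 31.35 kHz.
31.35 kHz > fs/2 = 25.625 kHz, folds to fs − 31.35 kHz = 19.9 kHz.
156.35 kHz mod fs = 2.6 kHz.
2.6 kHz ≤ fs/2 = 25.625 kHz, appears at 2.6 kHz.
203.8 kHz mod fs = 50.05 kHz.
50.05 kHz > fs/2 = 25.625 kHz, folds to fs − 50.05 kHz = 1.2 kHz.
154.8 kHz mod fs = 1.05 kHz.
1.05 kHz ≤ fs/2 = 25.625 kHz, appears at 1.05 kHz.
Distinct values: {1.05 kHz, 1.2 kHz, 2.6 kHz, 19.9 kHz}.

1.05 kHz, 1.2 kHz, 2.6 kHz, 19.9 kHz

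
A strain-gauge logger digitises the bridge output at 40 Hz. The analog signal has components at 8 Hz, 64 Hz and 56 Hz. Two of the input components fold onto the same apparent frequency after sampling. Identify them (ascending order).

fs/2 = 20 Hz.
8 Hz ≤ fs/2 = 20 Hz, passes unchanged.
64 Hz mod fs = 24 Hz.
24 Hz > fs/2 = 20 Hz, folds to fs − 24 Hz = 16 Hz.
56 Hz mod fs = 16 Hz.
16 Hz ≤ fs/2 = 20 Hz, appears at 16 Hz.
56 Hz and 64 Hz both map to 16 Hz.

56 Hz, 64 Hz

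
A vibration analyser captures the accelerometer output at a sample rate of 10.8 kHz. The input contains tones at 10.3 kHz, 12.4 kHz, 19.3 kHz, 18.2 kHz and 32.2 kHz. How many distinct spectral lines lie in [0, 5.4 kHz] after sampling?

5

fs/2 = 5.4 kHz.
10.3 kHz > fs/2 = 5.4 kHz, folds to fs − 10.3 kHz = 0.5 kHz.
12.4 kHz mod fs = 1.6 kHz.
1.6 kHz ≤ fs/2 = 5.4 kHz, appears at 1.6 kHz.
19.3 kHz mod fs = 8.5 kHz.
8.5 kHz > fs/2 = 5.4 kHz, folds to fs − 8.5 kHz = 2.3 kHz.
18.2 kHz mod fs = 7.4 kHz.
7.4 kHz > fs/2 = 5.4 kHz, folds to fs − 7.4 kHz = 3.4 kHz.
32.2 kHz mod fs = 10.6 kHz.
10.6 kHz > fs/2 = 5.4 kHz, folds to fs − 10.6 kHz = 0.2 kHz.
Distinct values: {0.2 kHz, 0.5 kHz, 1.6 kHz, 2.3 kHz, 3.4 kHz} → 5.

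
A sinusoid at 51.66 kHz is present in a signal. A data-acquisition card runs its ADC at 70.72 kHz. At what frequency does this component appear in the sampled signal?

19.06 kHz

51.66 kHz > fs/2 = 35.36 kHz, folds to fs − 51.66 kHz = 19.06 kHz.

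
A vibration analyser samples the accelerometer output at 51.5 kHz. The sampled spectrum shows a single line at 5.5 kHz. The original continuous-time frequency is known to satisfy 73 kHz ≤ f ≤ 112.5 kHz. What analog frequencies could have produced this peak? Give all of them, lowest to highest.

97.5 kHz, 108.5 kHz

Frequencies that alias to 5.5 kHz are k·fs ± 5.5 kHz for integer k ≥ 0.
k=0: 5.5 kHz.
k=1: 46 kHz, 57 kHz.
k=2: 97.5 kHz, 108.5 kHz.
k=3: 149 kHz, 160 kHz.
Within [73 kHz, 112.5 kHz]: 97.5 kHz, 108.5 kHz.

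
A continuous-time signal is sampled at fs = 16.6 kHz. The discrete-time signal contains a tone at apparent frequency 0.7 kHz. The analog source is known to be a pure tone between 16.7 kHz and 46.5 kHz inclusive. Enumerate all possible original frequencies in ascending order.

17.3 kHz, 32.5 kHz, 33.9 kHz

Frequencies that alias to 0.7 kHz are k·fs ± 0.7 kHz for integer k ≥ 0.
k=0: 0.7 kHz.
k=1: 15.9 kHz, 17.3 kHz.
k=2: 32.5 kHz, 33.9 kHz.
k=3: 49.1 kHz, 50.5 kHz.
Within [16.7 kHz, 46.5 kHz]: 17.3 kHz, 32.5 kHz, 33.9 kHz.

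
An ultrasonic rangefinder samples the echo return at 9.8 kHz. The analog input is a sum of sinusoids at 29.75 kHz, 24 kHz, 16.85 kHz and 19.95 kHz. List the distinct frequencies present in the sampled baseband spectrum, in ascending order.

fs/2 = 4.9 kHz.
29.75 kHz mod fs = 0.35 kHz.
0.35 kHz ≤ fs/2 = 4.9 kHz, appears at 0.35 kHz.
24 kHz mod fs = 4.4 kHz.
4.4 kHz ≤ fs/2 = 4.9 kHz, appears at 4.4 kHz.
16.85 kHz mod fs = 7.05 kHz.
7.05 kHz > fs/2 = 4.9 kHz, folds to fs − 7.05 kHz = 2.75 kHz.
19.95 kHz mod fs = 0.35 kHz.
0.35 kHz ≤ fs/2 = 4.9 kHz, appears at 0.35 kHz.
Distinct values: {0.35 kHz, 2.75 kHz, 4.4 kHz}.

0.35 kHz, 2.75 kHz, 4.4 kHz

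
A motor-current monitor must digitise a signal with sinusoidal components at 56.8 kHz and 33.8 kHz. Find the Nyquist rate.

Highest-frequency component: 56.8 kHz.
Nyquist rate = 2 × 56.8 kHz = 113.6 kHz.

113.6 kHz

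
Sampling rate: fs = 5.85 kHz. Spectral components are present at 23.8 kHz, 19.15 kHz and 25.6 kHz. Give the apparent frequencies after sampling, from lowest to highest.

0.4 kHz, 1.6 kHz, 2.2 kHz

fs/2 = 2.925 kHz.
23.8 kHz mod fs = 0.4 kHz.
0.4 kHz ≤ fs/2 = 2.925 kHz, appears at 0.4 kHz.
19.15 kHz mod fs = 1.6 kHz.
1.6 kHz ≤ fs/2 = 2.925 kHz, appears at 1.6 kHz.
25.6 kHz mod fs = 2.2 kHz.
2.2 kHz ≤ fs/2 = 2.925 kHz, appears at 2.2 kHz.
Distinct values: {0.4 kHz, 1.6 kHz, 2.2 kHz}.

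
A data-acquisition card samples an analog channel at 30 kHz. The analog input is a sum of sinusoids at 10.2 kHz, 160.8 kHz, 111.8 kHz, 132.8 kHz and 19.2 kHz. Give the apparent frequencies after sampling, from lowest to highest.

8.2 kHz, 10.2 kHz, 10.8 kHz, 12.8 kHz

fs/2 = 15 kHz.
10.2 kHz ≤ fs/2 = 15 kHz, passes unchanged.
160.8 kHz mod fs = 10.8 kHz.
10.8 kHz ≤ fs/2 = 15 kHz, appears at 10.8 kHz.
111.8 kHz mod fs = 21.8 kHz.
21.8 kHz > fs/2 = 15 kHz, folds to fs − 21.8 kHz = 8.2 kHz.
132.8 kHz mod fs = 12.8 kHz.
12.8 kHz ≤ fs/2 = 15 kHz, appears at 12.8 kHz.
19.2 kHz > fs/2 = 15 kHz, folds to fs − 19.2 kHz = 10.8 kHz.
Distinct values: {8.2 kHz, 10.2 kHz, 10.8 kHz, 12.8 kHz}.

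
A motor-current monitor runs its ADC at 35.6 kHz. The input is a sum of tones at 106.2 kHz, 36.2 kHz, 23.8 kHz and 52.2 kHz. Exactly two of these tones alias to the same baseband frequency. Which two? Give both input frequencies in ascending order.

36.2 kHz, 106.2 kHz

fs/2 = 17.8 kHz.
106.2 kHz mod fs = 35 kHz.
35 kHz > fs/2 = 17.8 kHz, folds to fs − 35 kHz = 0.6 kHz.
36.2 kHz mod fs = 0.6 kHz.
0.6 kHz ≤ fs/2 = 17.8 kHz, appears at 0.6 kHz.
23.8 kHz > fs/2 = 17.8 kHz, folds to fs − 23.8 kHz = 11.8 kHz.
52.2 kHz mod fs = 16.6 kHz.
16.6 kHz ≤ fs/2 = 17.8 kHz, appears at 16.6 kHz.
36.2 kHz and 106.2 kHz both map to 0.6 kHz.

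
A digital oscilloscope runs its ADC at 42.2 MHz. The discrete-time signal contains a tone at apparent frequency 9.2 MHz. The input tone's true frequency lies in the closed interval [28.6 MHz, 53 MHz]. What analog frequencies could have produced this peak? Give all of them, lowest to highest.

Frequencies that alias to 9.2 MHz are k·fs ± 9.2 MHz for integer k ≥ 0.
k=0: 9.2 MHz.
k=1: 33 MHz, 51.4 MHz.
k=2: 75.2 MHz, 93.6 MHz.
Within [28.6 MHz, 53 MHz]: 33 MHz, 51.4 MHz.

33 MHz, 51.4 MHz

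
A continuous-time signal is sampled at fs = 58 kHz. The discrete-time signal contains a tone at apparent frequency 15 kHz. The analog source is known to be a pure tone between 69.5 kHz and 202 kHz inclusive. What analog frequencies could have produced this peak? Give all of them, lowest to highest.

Frequencies that alias to 15 kHz are k·fs ± 15 kHz for integer k ≥ 0.
k=0: 15 kHz.
k=1: 43 kHz, 73 kHz.
k=2: 101 kHz, 131 kHz.
k=3: 159 kHz, 189 kHz.
k=4: 217 kHz, 247 kHz.
Within [69.5 kHz, 202 kHz]: 73 kHz, 101 kHz, 131 kHz, 159 kHz, 189 kHz.

73 kHz, 101 kHz, 131 kHz, 159 kHz, 189 kHz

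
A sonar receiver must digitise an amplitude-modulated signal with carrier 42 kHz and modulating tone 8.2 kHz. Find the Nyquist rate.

AM sidebands sit at fc ± fm = 33.8 kHz and 50.2 kHz.
Highest-frequency component: 50.2 kHz.
Nyquist rate = 2 × 50.2 kHz = 100.4 kHz.

100.4 kHz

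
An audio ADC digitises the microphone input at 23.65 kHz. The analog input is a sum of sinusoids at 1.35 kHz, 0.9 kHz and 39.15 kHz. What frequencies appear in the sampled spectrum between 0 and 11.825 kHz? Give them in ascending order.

0.9 kHz, 1.35 kHz, 8.15 kHz

fs/2 = 11.825 kHz.
1.35 kHz ≤ fs/2 = 11.825 kHz, passes unchanged.
0.9 kHz ≤ fs/2 = 11.825 kHz, passes unchanged.
39.15 kHz mod fs = 15.5 kHz.
15.5 kHz > fs/2 = 11.825 kHz, folds to fs − 15.5 kHz = 8.15 kHz.
Distinct values: {0.9 kHz, 1.35 kHz, 8.15 kHz}.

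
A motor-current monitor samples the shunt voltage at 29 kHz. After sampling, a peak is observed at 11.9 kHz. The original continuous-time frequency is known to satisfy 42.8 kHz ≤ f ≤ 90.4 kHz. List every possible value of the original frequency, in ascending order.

Frequencies that alias to 11.9 kHz are k·fs ± 11.9 kHz for integer k ≥ 0.
k=0: 11.9 kHz.
k=1: 17.1 kHz, 40.9 kHz.
k=2: 46.1 kHz, 69.9 kHz.
k=3: 75.1 kHz, 98.9 kHz.
k=4: 104.1 kHz, 127.9 kHz.
Within [42.8 kHz, 90.4 kHz]: 46.1 kHz, 69.9 kHz, 75.1 kHz.

46.1 kHz, 69.9 kHz, 75.1 kHz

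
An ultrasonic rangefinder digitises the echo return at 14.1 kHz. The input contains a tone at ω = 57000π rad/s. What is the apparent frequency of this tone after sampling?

0.3 kHz

ω = 57000π rad/s → f = ω/(2π) = 28500 Hz = 28.5 kHz.
28.5 kHz mod fs = 0.3 kHz.
0.3 kHz ≤ fs/2 = 7.05 kHz, appears at 0.3 kHz.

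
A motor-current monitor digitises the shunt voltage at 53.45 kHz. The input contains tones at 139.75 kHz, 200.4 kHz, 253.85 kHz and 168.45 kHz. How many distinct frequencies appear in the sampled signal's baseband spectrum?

fs/2 = 26.725 kHz.
139.75 kHz mod fs = 32.85 kHz.
32.85 kHz > fs/2 = 26.725 kHz, folds to fs − 32.85 kHz = 20.6 kHz.
200.4 kHz mod fs = 40.05 kHz.
40.05 kHz > fs/2 = 26.725 kHz, folds to fs − 40.05 kHz = 13.4 kHz.
253.85 kHz mod fs = 40.05 kHz.
40.05 kHz > fs/2 = 26.725 kHz, folds to fs − 40.05 kHz = 13.4 kHz.
168.45 kHz mod fs = 8.1 kHz.
8.1 kHz ≤ fs/2 = 26.725 kHz, appears at 8.1 kHz.
Distinct values: {8.1 kHz, 13.4 kHz, 20.6 kHz} → 3.

3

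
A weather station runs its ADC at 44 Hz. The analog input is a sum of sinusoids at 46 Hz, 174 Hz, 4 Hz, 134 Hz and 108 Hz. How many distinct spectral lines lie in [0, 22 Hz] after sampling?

fs/2 = 22 Hz.
46 Hz mod fs = 2 Hz.
2 Hz ≤ fs/2 = 22 Hz, appears at 2 Hz.
174 Hz mod fs = 42 Hz.
42 Hz > fs/2 = 22 Hz, folds to fs − 42 Hz = 2 Hz.
4 Hz ≤ fs/2 = 22 Hz, passes unchanged.
134 Hz mod fs = 2 Hz.
2 Hz ≤ fs/2 = 22 Hz, appears at 2 Hz.
108 Hz mod fs = 20 Hz.
20 Hz ≤ fs/2 = 22 Hz, appears at 20 Hz.
Distinct values: {2 Hz, 4 Hz, 20 Hz} → 3.

3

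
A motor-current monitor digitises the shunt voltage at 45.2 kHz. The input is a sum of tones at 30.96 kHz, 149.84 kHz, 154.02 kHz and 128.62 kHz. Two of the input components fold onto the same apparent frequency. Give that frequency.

fs/2 = 22.6 kHz.
30.96 kHz > fs/2 = 22.6 kHz, folds to fs − 30.96 kHz = 14.24 kHz.
149.84 kHz mod fs = 14.24 kHz.
14.24 kHz ≤ fs/2 = 22.6 kHz, appears at 14.24 kHz.
154.02 kHz mod fs = 18.42 kHz.
18.42 kHz ≤ fs/2 = 22.6 kHz, appears at 18.42 kHz.
128.62 kHz mod fs = 38.22 kHz.
38.22 kHz > fs/2 = 22.6 kHz, folds to fs − 38.22 kHz = 6.98 kHz.
30.96 kHz and 149.84 kHz both map to 14.24 kHz.

14.24 kHz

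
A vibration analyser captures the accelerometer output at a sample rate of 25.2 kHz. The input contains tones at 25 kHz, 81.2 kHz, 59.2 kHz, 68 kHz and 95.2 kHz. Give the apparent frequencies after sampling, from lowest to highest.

fs/2 = 12.6 kHz.
25 kHz > fs/2 = 12.6 kHz, folds to fs − 25 kHz = 0.2 kHz.
81.2 kHz mod fs = 5.6 kHz.
5.6 kHz ≤ fs/2 = 12.6 kHz, appears at 5.6 kHz.
59.2 kHz mod fs = 8.8 kHz.
8.8 kHz ≤ fs/2 = 12.6 kHz, appears at 8.8 kHz.
68 kHz mod fs = 17.6 kHz.
17.6 kHz > fs/2 = 12.6 kHz, folds to fs − 17.6 kHz = 7.6 kHz.
95.2 kHz mod fs = 19.6 kHz.
19.6 kHz > fs/2 = 12.6 kHz, folds to fs − 19.6 kHz = 5.6 kHz.
Distinct values: {0.2 kHz, 5.6 kHz, 7.6 kHz, 8.8 kHz}.

0.2 kHz, 5.6 kHz, 7.6 kHz, 8.8 kHz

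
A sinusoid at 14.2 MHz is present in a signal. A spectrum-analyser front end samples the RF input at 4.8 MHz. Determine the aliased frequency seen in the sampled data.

14.2 MHz mod fs = 4.6 MHz.
4.6 MHz > fs/2 = 2.4 MHz, folds to fs − 4.6 MHz = 0.2 MHz.

0.2 MHz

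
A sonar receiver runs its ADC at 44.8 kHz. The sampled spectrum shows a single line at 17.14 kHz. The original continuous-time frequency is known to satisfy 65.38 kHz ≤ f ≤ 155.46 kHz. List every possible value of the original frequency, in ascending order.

Frequencies that alias to 17.14 kHz are k·fs ± 17.14 kHz for integer k ≥ 0.
k=0: 17.14 kHz.
k=1: 27.66 kHz, 61.94 kHz.
k=2: 72.46 kHz, 106.74 kHz.
k=3: 117.26 kHz, 151.54 kHz.
k=4: 162.06 kHz, 196.34 kHz.
Within [65.38 kHz, 155.46 kHz]: 72.46 kHz, 106.74 kHz, 117.26 kHz, 151.54 kHz.

72.46 kHz, 106.74 kHz, 117.26 kHz, 151.54 kHz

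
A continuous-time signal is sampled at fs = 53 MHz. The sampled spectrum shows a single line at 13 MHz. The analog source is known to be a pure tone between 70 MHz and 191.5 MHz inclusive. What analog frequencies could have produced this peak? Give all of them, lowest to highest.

Frequencies that alias to 13 MHz are k·fs ± 13 MHz for integer k ≥ 0.
k=0: 13 MHz.
k=1: 40 MHz, 66 MHz.
k=2: 93 MHz, 119 MHz.
k=3: 146 MHz, 172 MHz.
k=4: 199 MHz, 225 MHz.
Within [70 MHz, 191.5 MHz]: 93 MHz, 119 MHz, 146 MHz, 172 MHz.

93 MHz, 119 MHz, 146 MHz, 172 MHz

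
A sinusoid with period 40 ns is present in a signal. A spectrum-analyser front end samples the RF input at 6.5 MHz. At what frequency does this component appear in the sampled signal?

T = 40 ns → f = 1/T = 25 MHz.
25 MHz mod fs = 5.5 MHz.
5.5 MHz > fs/2 = 3.25 MHz, folds to fs − 5.5 MHz = 1 MHz.

1 MHz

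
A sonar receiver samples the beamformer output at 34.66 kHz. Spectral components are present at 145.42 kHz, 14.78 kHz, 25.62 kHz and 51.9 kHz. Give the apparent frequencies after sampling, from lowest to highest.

fs/2 = 17.33 kHz.
145.42 kHz mod fs = 6.78 kHz.
6.78 kHz ≤ fs/2 = 17.33 kHz, appears at 6.78 kHz.
14.78 kHz ≤ fs/2 = 17.33 kHz, passes unchanged.
25.62 kHz > fs/2 = 17.33 kHz, folds to fs − 25.62 kHz = 9.04 kHz.
51.9 kHz mod fs = 17.24 kHz.
17.24 kHz ≤ fs/2 = 17.33 kHz, appears at 17.24 kHz.
Distinct values: {6.78 kHz, 9.04 kHz, 14.78 kHz, 17.24 kHz}.

6.78 kHz, 9.04 kHz, 14.78 kHz, 17.24 kHz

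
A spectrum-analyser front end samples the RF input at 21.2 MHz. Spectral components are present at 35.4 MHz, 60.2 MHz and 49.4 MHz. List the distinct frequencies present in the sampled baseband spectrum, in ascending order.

fs/2 = 10.6 MHz.
35.4 MHz mod fs = 14.2 MHz.
14.2 MHz > fs/2 = 10.6 MHz, folds to fs − 14.2 MHz = 7 MHz.
60.2 MHz mod fs = 17.8 MHz.
17.8 MHz > fs/2 = 10.6 MHz, folds to fs − 17.8 MHz = 3.4 MHz.
49.4 MHz mod fs = 7 MHz.
7 MHz ≤ fs/2 = 10.6 MHz, appears at 7 MHz.
Distinct values: {3.4 MHz, 7 MHz}.

3.4 MHz, 7 MHz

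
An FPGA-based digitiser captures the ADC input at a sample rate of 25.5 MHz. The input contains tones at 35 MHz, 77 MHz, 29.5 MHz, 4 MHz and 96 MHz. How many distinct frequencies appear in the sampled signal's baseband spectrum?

fs/2 = 12.75 MHz.
35 MHz mod fs = 9.5 MHz.
9.5 MHz ≤ fs/2 = 12.75 MHz, appears at 9.5 MHz.
77 MHz mod fs = 0.5 MHz.
0.5 MHz ≤ fs/2 = 12.75 MHz, appears at 0.5 MHz.
29.5 MHz mod fs = 4 MHz.
4 MHz ≤ fs/2 = 12.75 MHz, appears at 4 MHz.
4 MHz ≤ fs/2 = 12.75 MHz, passes unchanged.
96 MHz mod fs = 19.5 MHz.
19.5 MHz > fs/2 = 12.75 MHz, folds to fs − 19.5 MHz = 6 MHz.
Distinct values: {0.5 MHz, 4 MHz, 6 MHz, 9.5 MHz} → 4.

4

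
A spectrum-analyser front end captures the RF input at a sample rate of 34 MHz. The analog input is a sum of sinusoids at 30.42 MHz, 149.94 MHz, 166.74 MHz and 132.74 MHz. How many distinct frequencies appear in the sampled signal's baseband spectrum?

fs/2 = 17 MHz.
30.42 MHz > fs/2 = 17 MHz, folds to fs − 30.42 MHz = 3.58 MHz.
149.94 MHz mod fs = 13.94 MHz.
13.94 MHz ≤ fs/2 = 17 MHz, appears at 13.94 MHz.
166.74 MHz mod fs = 30.74 MHz.
30.74 MHz > fs/2 = 17 MHz, folds to fs − 30.74 MHz = 3.26 MHz.
132.74 MHz mod fs = 30.74 MHz.
30.74 MHz > fs/2 = 17 MHz, folds to fs − 30.74 MHz = 3.26 MHz.
Distinct values: {3.26 MHz, 3.58 MHz, 13.94 MHz} → 3.

3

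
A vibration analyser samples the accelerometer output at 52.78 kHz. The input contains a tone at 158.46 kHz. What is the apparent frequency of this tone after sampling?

158.46 kHz mod fs = 0.12 kHz.
0.12 kHz ≤ fs/2 = 26.39 kHz, appears at 0.12 kHz.

0.12 kHz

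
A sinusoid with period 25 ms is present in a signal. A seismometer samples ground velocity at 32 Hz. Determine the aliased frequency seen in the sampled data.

T = 25 ms → f = 1/T = 40 Hz.
40 Hz mod fs = 8 Hz.
8 Hz ≤ fs/2 = 16 Hz, appears at 8 Hz.

8 Hz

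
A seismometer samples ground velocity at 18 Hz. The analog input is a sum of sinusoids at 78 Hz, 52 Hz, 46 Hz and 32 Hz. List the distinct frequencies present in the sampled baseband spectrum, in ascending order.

fs/2 = 9 Hz.
78 Hz mod fs = 6 Hz.
6 Hz ≤ fs/2 = 9 Hz, appears at 6 Hz.
52 Hz mod fs = 16 Hz.
16 Hz > fs/2 = 9 Hz, folds to fs − 16 Hz = 2 Hz.
46 Hz mod fs = 10 Hz.
10 Hz > fs/2 = 9 Hz, folds to fs − 10 Hz = 8 Hz.
32 Hz mod fs = 14 Hz.
14 Hz > fs/2 = 9 Hz, folds to fs − 14 Hz = 4 Hz.
Distinct values: {2 Hz, 4 Hz, 6 Hz, 8 Hz}.

2 Hz, 4 Hz, 6 Hz, 8 Hz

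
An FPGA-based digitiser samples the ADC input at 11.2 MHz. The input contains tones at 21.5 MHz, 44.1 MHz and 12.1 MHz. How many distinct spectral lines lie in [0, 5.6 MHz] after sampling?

fs/2 = 5.6 MHz.
21.5 MHz mod fs = 10.3 MHz.
10.3 MHz > fs/2 = 5.6 MHz, folds to fs − 10.3 MHz = 0.9 MHz.
44.1 MHz mod fs = 10.5 MHz.
10.5 MHz > fs/2 = 5.6 MHz, folds to fs − 10.5 MHz = 0.7 MHz.
12.1 MHz mod fs = 0.9 MHz.
0.9 MHz ≤ fs/2 = 5.6 MHz, appears at 0.9 MHz.
Distinct values: {0.7 MHz, 0.9 MHz} → 2.

2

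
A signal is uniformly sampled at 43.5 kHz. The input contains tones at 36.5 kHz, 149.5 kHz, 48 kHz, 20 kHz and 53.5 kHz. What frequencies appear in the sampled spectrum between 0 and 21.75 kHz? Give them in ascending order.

fs/2 = 21.75 kHz.
36.5 kHz > fs/2 = 21.75 kHz, folds to fs − 36.5 kHz = 7 kHz.
149.5 kHz mod fs = 19 kHz.
19 kHz ≤ fs/2 = 21.75 kHz, appears at 19 kHz.
48 kHz mod fs = 4.5 kHz.
4.5 kHz ≤ fs/2 = 21.75 kHz, appears at 4.5 kHz.
20 kHz ≤ fs/2 = 21.75 kHz, passes unchanged.
53.5 kHz mod fs = 10 kHz.
10 kHz ≤ fs/2 = 21.75 kHz, appears at 10 kHz.
Distinct values: {4.5 kHz, 7 kHz, 10 kHz, 19 kHz, 20 kHz}.

4.5 kHz, 7 kHz, 10 kHz, 19 kHz, 20 kHz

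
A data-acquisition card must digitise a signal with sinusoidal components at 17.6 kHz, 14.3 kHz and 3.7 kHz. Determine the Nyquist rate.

Highest-frequency component: 17.6 kHz.
Nyquist rate = 2 × 17.6 kHz = 35.2 kHz.

35.2 kHz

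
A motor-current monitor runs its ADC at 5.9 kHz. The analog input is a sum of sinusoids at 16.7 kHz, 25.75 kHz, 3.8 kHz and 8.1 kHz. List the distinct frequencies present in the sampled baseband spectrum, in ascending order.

1 kHz, 2.1 kHz, 2.15 kHz, 2.2 kHz

fs/2 = 2.95 kHz.
16.7 kHz mod fs = 4.9 kHz.
4.9 kHz > fs/2 = 2.95 kHz, folds to fs − 4.9 kHz = 1 kHz.
25.75 kHz mod fs = 2.15 kHz.
2.15 kHz ≤ fs/2 = 2.95 kHz, appears at 2.15 kHz.
3.8 kHz > fs/2 = 2.95 kHz, folds to fs − 3.8 kHz = 2.1 kHz.
8.1 kHz mod fs = 2.2 kHz.
2.2 kHz ≤ fs/2 = 2.95 kHz, appears at 2.2 kHz.
Distinct values: {1 kHz, 2.1 kHz, 2.15 kHz, 2.2 kHz}.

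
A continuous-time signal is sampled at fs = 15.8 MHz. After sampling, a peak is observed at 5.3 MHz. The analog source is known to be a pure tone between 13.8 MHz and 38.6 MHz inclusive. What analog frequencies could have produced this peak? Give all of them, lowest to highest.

Frequencies that alias to 5.3 MHz are k·fs ± 5.3 MHz for integer k ≥ 0.
k=0: 5.3 MHz.
k=1: 10.5 MHz, 21.1 MHz.
k=2: 26.3 MHz, 36.9 MHz.
k=3: 42.1 MHz, 52.7 MHz.
Within [13.8 MHz, 38.6 MHz]: 21.1 MHz, 26.3 MHz, 36.9 MHz.

21.1 MHz, 26.3 MHz, 36.9 MHz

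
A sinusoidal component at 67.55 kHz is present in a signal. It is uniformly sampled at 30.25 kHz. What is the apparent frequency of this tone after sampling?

7.05 kHz

67.55 kHz mod fs = 7.05 kHz.
7.05 kHz ≤ fs/2 = 15.125 kHz, appears at 7.05 kHz.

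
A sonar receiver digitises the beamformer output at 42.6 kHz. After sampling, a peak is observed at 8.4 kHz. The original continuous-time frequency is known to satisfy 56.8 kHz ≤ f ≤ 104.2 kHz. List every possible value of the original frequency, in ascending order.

Frequencies that alias to 8.4 kHz are k·fs ± 8.4 kHz for integer k ≥ 0.
k=0: 8.4 kHz.
k=1: 34.2 kHz, 51 kHz.
k=2: 76.8 kHz, 93.6 kHz.
k=3: 119.4 kHz, 136.2 kHz.
Within [56.8 kHz, 104.2 kHz]: 76.8 kHz, 93.6 kHz.

76.8 kHz, 93.6 kHz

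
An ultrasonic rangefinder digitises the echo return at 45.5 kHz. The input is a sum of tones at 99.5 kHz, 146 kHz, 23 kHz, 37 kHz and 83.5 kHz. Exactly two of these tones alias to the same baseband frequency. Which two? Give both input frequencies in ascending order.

fs/2 = 22.75 kHz.
99.5 kHz mod fs = 8.5 kHz.
8.5 kHz ≤ fs/2 = 22.75 kHz, appears at 8.5 kHz.
146 kHz mod fs = 9.5 kHz.
9.5 kHz ≤ fs/2 = 22.75 kHz, appears at 9.5 kHz.
23 kHz > fs/2 = 22.75 kHz, folds to fs − 23 kHz = 22.5 kHz.
37 kHz > fs/2 = 22.75 kHz, folds to fs − 37 kHz = 8.5 kHz.
83.5 kHz mod fs = 38 kHz.
38 kHz > fs/2 = 22.75 kHz, folds to fs − 38 kHz = 7.5 kHz.
37 kHz and 99.5 kHz both map to 8.5 kHz.

37 kHz, 99.5 kHz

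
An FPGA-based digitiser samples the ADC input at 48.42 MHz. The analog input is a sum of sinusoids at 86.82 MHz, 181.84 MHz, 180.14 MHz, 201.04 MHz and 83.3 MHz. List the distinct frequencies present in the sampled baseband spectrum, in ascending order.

fs/2 = 24.21 MHz.
86.82 MHz mod fs = 38.4 MHz.
38.4 MHz > fs/2 = 24.21 MHz, folds to fs − 38.4 MHz = 10.02 MHz.
181.84 MHz mod fs = 36.58 MHz.
36.58 MHz > fs/2 = 24.21 MHz, folds to fs − 36.58 MHz = 11.84 MHz.
180.14 MHz mod fs = 34.88 MHz.
34.88 MHz > fs/2 = 24.21 MHz, folds to fs − 34.88 MHz = 13.54 MHz.
201.04 MHz mod fs = 7.36 MHz.
7.36 MHz ≤ fs/2 = 24.21 MHz, appears at 7.36 MHz.
83.3 MHz mod fs = 34.88 MHz.
34.88 MHz > fs/2 = 24.21 MHz, folds to fs − 34.88 MHz = 13.54 MHz.
Distinct values: {7.36 MHz, 10.02 MHz, 11.84 MHz, 13.54 MHz}.

7.36 MHz, 10.02 MHz, 11.84 MHz, 13.54 MHz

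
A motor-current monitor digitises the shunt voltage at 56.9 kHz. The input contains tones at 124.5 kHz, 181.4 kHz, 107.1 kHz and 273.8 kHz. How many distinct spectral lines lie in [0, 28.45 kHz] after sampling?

2

fs/2 = 28.45 kHz.
124.5 kHz mod fs = 10.7 kHz.
10.7 kHz ≤ fs/2 = 28.45 kHz, appears at 10.7 kHz.
181.4 kHz mod fs = 10.7 kHz.
10.7 kHz ≤ fs/2 = 28.45 kHz, appears at 10.7 kHz.
107.1 kHz mod fs = 50.2 kHz.
50.2 kHz > fs/2 = 28.45 kHz, folds to fs − 50.2 kHz = 6.7 kHz.
273.8 kHz mod fs = 46.2 kHz.
46.2 kHz > fs/2 = 28.45 kHz, folds to fs − 46.2 kHz = 10.7 kHz.
Distinct values: {6.7 kHz, 10.7 kHz} → 2.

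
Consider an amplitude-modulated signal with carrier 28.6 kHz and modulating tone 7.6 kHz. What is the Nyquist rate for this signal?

72.4 kHz

AM sidebands sit at fc ± fm = 21 kHz and 36.2 kHz.
Highest-frequency component: 36.2 kHz.
Nyquist rate = 2 × 36.2 kHz = 72.4 kHz.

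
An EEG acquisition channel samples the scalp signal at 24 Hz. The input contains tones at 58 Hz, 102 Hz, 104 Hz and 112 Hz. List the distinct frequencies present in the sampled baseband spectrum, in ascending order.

6 Hz, 8 Hz, 10 Hz

fs/2 = 12 Hz.
58 Hz mod fs = 10 Hz.
10 Hz ≤ fs/2 = 12 Hz, appears at 10 Hz.
102 Hz mod fs = 6 Hz.
6 Hz ≤ fs/2 = 12 Hz, appears at 6 Hz.
104 Hz mod fs = 8 Hz.
8 Hz ≤ fs/2 = 12 Hz, appears at 8 Hz.
112 Hz mod fs = 16 Hz.
16 Hz > fs/2 = 12 Hz, folds to fs − 16 Hz = 8 Hz.
Distinct values: {6 Hz, 8 Hz, 10 Hz}.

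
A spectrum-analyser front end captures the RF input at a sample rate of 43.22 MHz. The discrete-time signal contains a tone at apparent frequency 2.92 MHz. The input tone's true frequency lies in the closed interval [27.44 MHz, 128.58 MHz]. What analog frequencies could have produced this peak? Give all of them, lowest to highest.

Frequencies that alias to 2.92 MHz are k·fs ± 2.92 MHz for integer k ≥ 0.
k=0: 2.92 MHz.
k=1: 40.3 MHz, 46.14 MHz.
k=2: 83.52 MHz, 89.36 MHz.
k=3: 126.74 MHz, 132.58 MHz.
k=4: 169.96 MHz, 175.8 MHz.
Within [27.44 MHz, 128.58 MHz]: 40.3 MHz, 46.14 MHz, 83.52 MHz, 89.36 MHz, 126.74 MHz.

40.3 MHz, 46.14 MHz, 83.52 MHz, 89.36 MHz, 126.74 MHz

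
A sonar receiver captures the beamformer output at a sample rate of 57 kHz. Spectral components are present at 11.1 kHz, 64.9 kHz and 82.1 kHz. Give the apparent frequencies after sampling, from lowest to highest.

7.9 kHz, 11.1 kHz, 25.1 kHz

fs/2 = 28.5 kHz.
11.1 kHz ≤ fs/2 = 28.5 kHz, passes unchanged.
64.9 kHz mod fs = 7.9 kHz.
7.9 kHz ≤ fs/2 = 28.5 kHz, appears at 7.9 kHz.
82.1 kHz mod fs = 25.1 kHz.
25.1 kHz ≤ fs/2 = 28.5 kHz, appears at 25.1 kHz.
Distinct values: {7.9 kHz, 11.1 kHz, 25.1 kHz}.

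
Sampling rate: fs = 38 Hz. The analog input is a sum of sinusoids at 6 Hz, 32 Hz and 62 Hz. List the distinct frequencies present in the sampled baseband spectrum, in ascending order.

fs/2 = 19 Hz.
6 Hz ≤ fs/2 = 19 Hz, passes unchanged.
32 Hz > fs/2 = 19 Hz, folds to fs − 32 Hz = 6 Hz.
62 Hz mod fs = 24 Hz.
24 Hz > fs/2 = 19 Hz, folds to fs − 24 Hz = 14 Hz.
Distinct values: {6 Hz, 14 Hz}.

6 Hz, 14 Hz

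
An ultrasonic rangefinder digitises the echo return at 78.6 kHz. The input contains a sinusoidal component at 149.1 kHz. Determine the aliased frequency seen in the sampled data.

149.1 kHz mod fs = 70.5 kHz.
70.5 kHz > fs/2 = 39.3 kHz, folds to fs − 70.5 kHz = 8.1 kHz.

8.1 kHz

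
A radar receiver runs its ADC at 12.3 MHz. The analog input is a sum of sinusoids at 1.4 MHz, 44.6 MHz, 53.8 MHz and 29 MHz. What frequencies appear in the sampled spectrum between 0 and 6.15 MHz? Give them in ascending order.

fs/2 = 6.15 MHz.
1.4 MHz ≤ fs/2 = 6.15 MHz, passes unchanged.
44.6 MHz mod fs = 7.7 MHz.
7.7 MHz > fs/2 = 6.15 MHz, folds to fs − 7.7 MHz = 4.6 MHz.
53.8 MHz mod fs = 4.6 MHz.
4.6 MHz ≤ fs/2 = 6.15 MHz, appears at 4.6 MHz.
29 MHz mod fs = 4.4 MHz.
4.4 MHz ≤ fs/2 = 6.15 MHz, appears at 4.4 MHz.
Distinct values: {1.4 MHz, 4.4 MHz, 4.6 MHz}.

1.4 MHz, 4.4 MHz, 4.6 MHz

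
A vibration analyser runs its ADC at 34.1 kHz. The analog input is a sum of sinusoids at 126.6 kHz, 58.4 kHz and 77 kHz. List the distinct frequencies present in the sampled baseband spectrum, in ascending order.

fs/2 = 17.05 kHz.
126.6 kHz mod fs = 24.3 kHz.
24.3 kHz > fs/2 = 17.05 kHz, folds to fs − 24.3 kHz = 9.8 kHz.
58.4 kHz mod fs = 24.3 kHz.
24.3 kHz > fs/2 = 17.05 kHz, folds to fs − 24.3 kHz = 9.8 kHz.
77 kHz mod fs = 8.8 kHz.
8.8 kHz ≤ fs/2 = 17.05 kHz, appears at 8.8 kHz.
Distinct values: {8.8 kHz, 9.8 kHz}.

8.8 kHz, 9.8 kHz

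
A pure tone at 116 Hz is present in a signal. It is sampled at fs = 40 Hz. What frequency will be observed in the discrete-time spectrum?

116 Hz mod fs = 36 Hz.
36 Hz > fs/2 = 20 Hz, folds to fs − 36 Hz = 4 Hz.

4 Hz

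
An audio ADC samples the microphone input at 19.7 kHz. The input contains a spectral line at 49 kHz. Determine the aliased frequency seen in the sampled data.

49 kHz mod fs = 9.6 kHz.
9.6 kHz ≤ fs/2 = 9.85 kHz, appears at 9.6 kHz.

9.6 kHz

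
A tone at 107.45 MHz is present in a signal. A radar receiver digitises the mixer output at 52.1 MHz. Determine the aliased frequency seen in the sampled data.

3.25 MHz

107.45 MHz mod fs = 3.25 MHz.
3.25 MHz ≤ fs/2 = 26.05 MHz, appears at 3.25 MHz.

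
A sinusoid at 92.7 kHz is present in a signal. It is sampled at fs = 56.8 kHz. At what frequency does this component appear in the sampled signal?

20.9 kHz

92.7 kHz mod fs = 35.9 kHz.
35.9 kHz > fs/2 = 28.4 kHz, folds to fs − 35.9 kHz = 20.9 kHz.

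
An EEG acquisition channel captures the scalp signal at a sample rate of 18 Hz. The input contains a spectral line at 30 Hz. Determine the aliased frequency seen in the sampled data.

6 Hz

30 Hz mod fs = 12 Hz.
12 Hz > fs/2 = 9 Hz, folds to fs − 12 Hz = 6 Hz.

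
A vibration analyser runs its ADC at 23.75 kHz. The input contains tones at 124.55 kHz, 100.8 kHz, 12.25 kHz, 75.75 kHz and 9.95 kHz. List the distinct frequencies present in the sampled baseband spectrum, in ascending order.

4.5 kHz, 5.8 kHz, 9.95 kHz, 11.5 kHz

fs/2 = 11.875 kHz.
124.55 kHz mod fs = 5.8 kHz.
5.8 kHz ≤ fs/2 = 11.875 kHz, appears at 5.8 kHz.
100.8 kHz mod fs = 5.8 kHz.
5.8 kHz ≤ fs/2 = 11.875 kHz, appears at 5.8 kHz.
12.25 kHz > fs/2 = 11.875 kHz, folds to fs − 12.25 kHz = 11.5 kHz.
75.75 kHz mod fs = 4.5 kHz.
4.5 kHz ≤ fs/2 = 11.875 kHz, appears at 4.5 kHz.
9.95 kHz ≤ fs/2 = 11.875 kHz, passes unchanged.
Distinct values: {4.5 kHz, 5.8 kHz, 9.95 kHz, 11.5 kHz}.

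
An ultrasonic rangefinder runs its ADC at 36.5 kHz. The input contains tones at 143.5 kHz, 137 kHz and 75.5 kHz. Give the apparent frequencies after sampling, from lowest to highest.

2.5 kHz, 9 kHz

fs/2 = 18.25 kHz.
143.5 kHz mod fs = 34 kHz.
34 kHz > fs/2 = 18.25 kHz, folds to fs − 34 kHz = 2.5 kHz.
137 kHz mod fs = 27.5 kHz.
27.5 kHz > fs/2 = 18.25 kHz, folds to fs − 27.5 kHz = 9 kHz.
75.5 kHz mod fs = 2.5 kHz.
2.5 kHz ≤ fs/2 = 18.25 kHz, appears at 2.5 kHz.
Distinct values: {2.5 kHz, 9 kHz}.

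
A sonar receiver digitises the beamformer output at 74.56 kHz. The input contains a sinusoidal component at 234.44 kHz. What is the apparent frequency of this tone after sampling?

10.76 kHz

234.44 kHz mod fs = 10.76 kHz.
10.76 kHz ≤ fs/2 = 37.28 kHz, appears at 10.76 kHz.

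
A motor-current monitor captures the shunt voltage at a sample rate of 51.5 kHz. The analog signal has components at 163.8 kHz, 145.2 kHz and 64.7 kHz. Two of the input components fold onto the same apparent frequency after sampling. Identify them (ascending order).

fs/2 = 25.75 kHz.
163.8 kHz mod fs = 9.3 kHz.
9.3 kHz ≤ fs/2 = 25.75 kHz, appears at 9.3 kHz.
145.2 kHz mod fs = 42.2 kHz.
42.2 kHz > fs/2 = 25.75 kHz, folds to fs − 42.2 kHz = 9.3 kHz.
64.7 kHz mod fs = 13.2 kHz.
13.2 kHz ≤ fs/2 = 25.75 kHz, appears at 13.2 kHz.
145.2 kHz and 163.8 kHz both map to 9.3 kHz.

145.2 kHz, 163.8 kHz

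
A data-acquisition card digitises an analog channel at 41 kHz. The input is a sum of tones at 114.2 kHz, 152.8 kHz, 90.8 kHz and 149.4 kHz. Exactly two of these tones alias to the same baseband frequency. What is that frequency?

8.8 kHz

fs/2 = 20.5 kHz.
114.2 kHz mod fs = 32.2 kHz.
32.2 kHz > fs/2 = 20.5 kHz, folds to fs − 32.2 kHz = 8.8 kHz.
152.8 kHz mod fs = 29.8 kHz.
29.8 kHz > fs/2 = 20.5 kHz, folds to fs − 29.8 kHz = 11.2 kHz.
90.8 kHz mod fs = 8.8 kHz.
8.8 kHz ≤ fs/2 = 20.5 kHz, appears at 8.8 kHz.
149.4 kHz mod fs = 26.4 kHz.
26.4 kHz > fs/2 = 20.5 kHz, folds to fs − 26.4 kHz = 14.6 kHz.
90.8 kHz and 114.2 kHz both map to 8.8 kHz.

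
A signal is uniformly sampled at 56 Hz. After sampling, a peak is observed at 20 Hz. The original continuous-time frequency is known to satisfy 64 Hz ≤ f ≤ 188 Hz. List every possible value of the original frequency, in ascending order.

76 Hz, 92 Hz, 132 Hz, 148 Hz, 188 Hz

Frequencies that alias to 20 Hz are k·fs ± 20 Hz for integer k ≥ 0.
k=0: 20 Hz.
k=1: 36 Hz, 76 Hz.
k=2: 92 Hz, 132 Hz.
k=3: 148 Hz, 188 Hz.
k=4: 204 Hz, 244 Hz.
Within [64 Hz, 188 Hz]: 76 Hz, 92 Hz, 132 Hz, 148 Hz, 188 Hz.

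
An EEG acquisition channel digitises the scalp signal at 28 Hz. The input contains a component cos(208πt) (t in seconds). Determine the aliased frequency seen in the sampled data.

ω = 208π rad/s → f = ω/(2π) = 104 Hz.
104 Hz mod fs = 20 Hz.
20 Hz > fs/2 = 14 Hz, folds to fs − 20 Hz = 8 Hz.

8 Hz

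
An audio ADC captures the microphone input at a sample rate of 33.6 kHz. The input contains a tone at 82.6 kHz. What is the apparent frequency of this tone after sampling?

15.4 kHz

82.6 kHz mod fs = 15.4 kHz.
15.4 kHz ≤ fs/2 = 16.8 kHz, appears at 15.4 kHz.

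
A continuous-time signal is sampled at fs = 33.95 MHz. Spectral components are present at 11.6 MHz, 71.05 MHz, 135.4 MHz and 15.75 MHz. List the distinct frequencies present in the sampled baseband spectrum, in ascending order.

0.4 MHz, 3.15 MHz, 11.6 MHz, 15.75 MHz

fs/2 = 16.975 MHz.
11.6 MHz ≤ fs/2 = 16.975 MHz, passes unchanged.
71.05 MHz mod fs = 3.15 MHz.
3.15 MHz ≤ fs/2 = 16.975 MHz, appears at 3.15 MHz.
135.4 MHz mod fs = 33.55 MHz.
33.55 MHz > fs/2 = 16.975 MHz, folds to fs − 33.55 MHz = 0.4 MHz.
15.75 MHz ≤ fs/2 = 16.975 MHz, passes unchanged.
Distinct values: {0.4 MHz, 3.15 MHz, 11.6 MHz, 15.75 MHz}.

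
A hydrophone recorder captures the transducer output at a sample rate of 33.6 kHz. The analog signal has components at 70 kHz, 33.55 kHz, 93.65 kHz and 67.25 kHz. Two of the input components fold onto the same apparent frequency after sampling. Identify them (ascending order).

fs/2 = 16.8 kHz.
70 kHz mod fs = 2.8 kHz.
2.8 kHz ≤ fs/2 = 16.8 kHz, appears at 2.8 kHz.
33.55 kHz > fs/2 = 16.8 kHz, folds to fs − 33.55 kHz = 0.05 kHz.
93.65 kHz mod fs = 26.45 kHz.
26.45 kHz > fs/2 = 16.8 kHz, folds to fs − 26.45 kHz = 7.15 kHz.
67.25 kHz mod fs = 0.05 kHz.
0.05 kHz ≤ fs/2 = 16.8 kHz, appears at 0.05 kHz.
33.55 kHz and 67.25 kHz both map to 0.05 kHz.

33.55 kHz, 67.25 kHz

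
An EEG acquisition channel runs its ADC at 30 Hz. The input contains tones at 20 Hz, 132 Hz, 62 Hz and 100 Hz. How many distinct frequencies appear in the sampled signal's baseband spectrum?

3

fs/2 = 15 Hz.
20 Hz > fs/2 = 15 Hz, folds to fs − 20 Hz = 10 Hz.
132 Hz mod fs = 12 Hz.
12 Hz ≤ fs/2 = 15 Hz, appears at 12 Hz.
62 Hz mod fs = 2 Hz.
2 Hz ≤ fs/2 = 15 Hz, appears at 2 Hz.
100 Hz mod fs = 10 Hz.
10 Hz ≤ fs/2 = 15 Hz, appears at 10 Hz.
Distinct values: {2 Hz, 10 Hz, 12 Hz} → 3.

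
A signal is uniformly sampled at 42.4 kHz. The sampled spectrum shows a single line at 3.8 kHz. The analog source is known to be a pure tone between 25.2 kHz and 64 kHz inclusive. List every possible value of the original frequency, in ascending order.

Frequencies that alias to 3.8 kHz are k·fs ± 3.8 kHz for integer k ≥ 0.
k=0: 3.8 kHz.
k=1: 38.6 kHz, 46.2 kHz.
k=2: 81 kHz, 88.6 kHz.
Within [25.2 kHz, 64 kHz]: 38.6 kHz, 46.2 kHz.

38.6 kHz, 46.2 kHz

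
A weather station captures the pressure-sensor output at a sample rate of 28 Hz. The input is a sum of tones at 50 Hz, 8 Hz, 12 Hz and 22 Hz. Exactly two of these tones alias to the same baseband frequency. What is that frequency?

6 Hz

fs/2 = 14 Hz.
50 Hz mod fs = 22 Hz.
22 Hz > fs/2 = 14 Hz, folds to fs − 22 Hz = 6 Hz.
8 Hz ≤ fs/2 = 14 Hz, passes unchanged.
12 Hz ≤ fs/2 = 14 Hz, passes unchanged.
22 Hz > fs/2 = 14 Hz, folds to fs − 22 Hz = 6 Hz.
22 Hz and 50 Hz both map to 6 Hz.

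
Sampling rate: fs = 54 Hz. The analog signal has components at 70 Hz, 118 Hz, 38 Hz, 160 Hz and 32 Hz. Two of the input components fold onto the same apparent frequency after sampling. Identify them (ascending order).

38 Hz, 70 Hz

fs/2 = 27 Hz.
70 Hz mod fs = 16 Hz.
16 Hz ≤ fs/2 = 27 Hz, appears at 16 Hz.
118 Hz mod fs = 10 Hz.
10 Hz ≤ fs/2 = 27 Hz, appears at 10 Hz.
38 Hz > fs/2 = 27 Hz, folds to fs − 38 Hz = 16 Hz.
160 Hz mod fs = 52 Hz.
52 Hz > fs/2 = 27 Hz, folds to fs − 52 Hz = 2 Hz.
32 Hz > fs/2 = 27 Hz, folds to fs − 32 Hz = 22 Hz.
38 Hz and 70 Hz both map to 16 Hz.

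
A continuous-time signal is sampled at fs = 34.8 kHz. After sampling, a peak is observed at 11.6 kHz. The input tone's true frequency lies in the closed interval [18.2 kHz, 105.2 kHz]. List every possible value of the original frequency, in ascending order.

23.2 kHz, 46.4 kHz, 58 kHz, 81.2 kHz, 92.8 kHz

Frequencies that alias to 11.6 kHz are k·fs ± 11.6 kHz for integer k ≥ 0.
k=0: 11.6 kHz.
k=1: 23.2 kHz, 46.4 kHz.
k=2: 58 kHz, 81.2 kHz.
k=3: 92.8 kHz, 116 kHz.
k=4: 127.6 kHz, 150.8 kHz.
Within [18.2 kHz, 105.2 kHz]: 23.2 kHz, 46.4 kHz, 58 kHz, 81.2 kHz, 92.8 kHz.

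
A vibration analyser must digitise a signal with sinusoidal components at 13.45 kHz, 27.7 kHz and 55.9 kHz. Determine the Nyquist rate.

Highest-frequency component: 55.9 kHz.
Nyquist rate = 2 × 55.9 kHz = 111.8 kHz.

111.8 kHz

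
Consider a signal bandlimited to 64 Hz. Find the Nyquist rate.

Nyquist rate = 2 × 64 Hz = 128 Hz.

128 Hz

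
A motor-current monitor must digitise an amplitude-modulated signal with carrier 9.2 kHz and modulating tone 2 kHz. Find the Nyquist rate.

AM sidebands sit at fc ± fm = 7.2 kHz and 11.2 kHz.
Highest-frequency component: 11.2 kHz.
Nyquist rate = 2 × 11.2 kHz = 22.4 kHz.

22.4 kHz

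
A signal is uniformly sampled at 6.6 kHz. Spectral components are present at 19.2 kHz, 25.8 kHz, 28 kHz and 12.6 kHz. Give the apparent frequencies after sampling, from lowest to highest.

fs/2 = 3.3 kHz.
19.2 kHz mod fs = 6 kHz.
6 kHz > fs/2 = 3.3 kHz, folds to fs − 6 kHz = 0.6 kHz.
25.8 kHz mod fs = 6 kHz.
6 kHz > fs/2 = 3.3 kHz, folds to fs − 6 kHz = 0.6 kHz.
28 kHz mod fs = 1.6 kHz.
1.6 kHz ≤ fs/2 = 3.3 kHz, appears at 1.6 kHz.
12.6 kHz mod fs = 6 kHz.
6 kHz > fs/2 = 3.3 kHz, folds to fs − 6 kHz = 0.6 kHz.
Distinct values: {0.6 kHz, 1.6 kHz}.

0.6 kHz, 1.6 kHz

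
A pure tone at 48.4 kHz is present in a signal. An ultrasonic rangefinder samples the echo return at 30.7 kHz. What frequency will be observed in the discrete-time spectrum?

13 kHz

48.4 kHz mod fs = 17.7 kHz.
17.7 kHz > fs/2 = 15.35 kHz, folds to fs − 17.7 kHz = 13 kHz.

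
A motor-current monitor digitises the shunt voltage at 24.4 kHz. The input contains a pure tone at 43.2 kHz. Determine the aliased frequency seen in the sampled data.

5.6 kHz

43.2 kHz mod fs = 18.8 kHz.
18.8 kHz > fs/2 = 12.2 kHz, folds to fs − 18.8 kHz = 5.6 kHz.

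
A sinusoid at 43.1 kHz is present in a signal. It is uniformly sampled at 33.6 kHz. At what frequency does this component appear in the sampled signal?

43.1 kHz mod fs = 9.5 kHz.
9.5 kHz ≤ fs/2 = 16.8 kHz, appears at 9.5 kHz.

9.5 kHz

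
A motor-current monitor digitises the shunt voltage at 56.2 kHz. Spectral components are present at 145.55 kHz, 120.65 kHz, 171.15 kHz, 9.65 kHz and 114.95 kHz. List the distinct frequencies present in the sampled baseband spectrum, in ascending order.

fs/2 = 28.1 kHz.
145.55 kHz mod fs = 33.15 kHz.
33.15 kHz > fs/2 = 28.1 kHz, folds to fs − 33.15 kHz = 23.05 kHz.
120.65 kHz mod fs = 8.25 kHz.
8.25 kHz ≤ fs/2 = 28.1 kHz, appears at 8.25 kHz.
171.15 kHz mod fs = 2.55 kHz.
2.55 kHz ≤ fs/2 = 28.1 kHz, appears at 2.55 kHz.
9.65 kHz ≤ fs/2 = 28.1 kHz, passes unchanged.
114.95 kHz mod fs = 2.55 kHz.
2.55 kHz ≤ fs/2 = 28.1 kHz, appears at 2.55 kHz.
Distinct values: {2.55 kHz, 8.25 kHz, 9.65 kHz, 23.05 kHz}.

2.55 kHz, 8.25 kHz, 9.65 kHz, 23.05 kHz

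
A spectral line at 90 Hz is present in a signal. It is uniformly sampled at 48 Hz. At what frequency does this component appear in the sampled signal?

6 Hz

90 Hz mod fs = 42 Hz.
42 Hz > fs/2 = 24 Hz, folds to fs − 42 Hz = 6 Hz.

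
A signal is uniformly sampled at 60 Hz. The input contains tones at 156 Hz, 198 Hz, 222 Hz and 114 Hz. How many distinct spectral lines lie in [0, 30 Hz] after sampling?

fs/2 = 30 Hz.
156 Hz mod fs = 36 Hz.
36 Hz > fs/2 = 30 Hz, folds to fs − 36 Hz = 24 Hz.
198 Hz mod fs = 18 Hz.
18 Hz ≤ fs/2 = 30 Hz, appears at 18 Hz.
222 Hz mod fs = 42 Hz.
42 Hz > fs/2 = 30 Hz, folds to fs − 42 Hz = 18 Hz.
114 Hz mod fs = 54 Hz.
54 Hz > fs/2 = 30 Hz, folds to fs − 54 Hz = 6 Hz.
Distinct values: {6 Hz, 18 Hz, 24 Hz} → 3.

3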